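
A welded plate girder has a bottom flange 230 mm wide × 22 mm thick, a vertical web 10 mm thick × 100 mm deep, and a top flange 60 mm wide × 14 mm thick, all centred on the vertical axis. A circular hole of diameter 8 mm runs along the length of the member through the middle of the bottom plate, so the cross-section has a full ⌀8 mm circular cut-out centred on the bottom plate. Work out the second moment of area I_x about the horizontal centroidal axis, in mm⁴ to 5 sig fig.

I_x ≈ 1.2725 × 10⁷ mm⁴

Decompose the section into non-overlapping parts with the origin at the bottom-left of its bounding rectangle.
Bottom plate: 230 × 22, A = 5 060 mm², y = 11 mm, Ī = 204086.7 mm⁴.
Web plate: 10 × 100, A = 1 000 mm², y = 72 mm, Ī = 833333.3 mm⁴.
Top plate: 60 × 14, A = 840 mm², y = 129 mm, Ī = 13 720 mm⁴.
Hole (subtracted): ⌀8, A = 50.26548 mm², y = 11 mm, Ī = 201.0619 mm⁴.
Centroid: ȳ = ΣA·y / ΣA = 34.37609 mm.
Transfer each piece to the horizontal centroidal axis using Ī + A·d² with d = y − 34.37609:
  bottom plate: d = -23.37609 mm → contributes +2 969 081 mm⁴
  web plate: d = 37.62391 mm → contributes +2 248 892 mm⁴
  top plate: d = 94.62391 mm → contributes +7 534 815 mm⁴
  hole: d = -23.37609 mm → contributes −27668.21 mm⁴
Total I = 12 725 120 mm⁴.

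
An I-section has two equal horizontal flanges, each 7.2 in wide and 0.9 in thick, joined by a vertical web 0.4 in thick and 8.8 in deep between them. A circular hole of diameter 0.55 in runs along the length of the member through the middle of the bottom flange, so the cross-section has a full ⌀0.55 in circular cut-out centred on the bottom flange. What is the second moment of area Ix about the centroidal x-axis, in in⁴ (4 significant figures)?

Ix ≈ 322.8 in⁴

Break the section into simple shapes (no overlaps), measuring from the bottom-left corner of the bounding box.
Bottom flange: 7.2 × 0.9, A = 6.48 in², y = 0.45 in, Ī = 0.4374 in⁴.
Web: 0.4 × 8.8, A = 3.52 in², y = 5.3 in, Ī = 22.7157 in⁴.
Top flange: 7.2 × 0.9, A = 6.48 in², y = 10.15 in, Ī = 0.4374 in⁴.
Hole (subtracted): ⌀0.55, A = 0.237583 in², y = 0.45 in, Ī = 0.0044918 in⁴.
Centroid: ȳ = ΣA·y / ΣA = 5.37094 in.
Transfer each piece to the centroidal x-axis using Ī + A·d² with d = y − 5.37094:
  bottom flange: d = -4.92094 in → contributes +157.355 in⁴
  web: d = -0.0709425 in → contributes +22.7334 in⁴
  top flange: d = 4.77906 in → contributes +148.437 in⁴
  hole: d = -4.92094 in → contributes −5.75772 in⁴
Total I = 322.767 in⁴.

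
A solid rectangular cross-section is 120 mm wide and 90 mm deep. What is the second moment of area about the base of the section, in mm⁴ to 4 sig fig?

The section: 120 × 90, A = 10 800 mm², y = 45 mm, Ī = 7 290 000 mm⁴.
Transfer it to the base of the section using Ī + A·d² with d = y − 0:
  the section: d = 45 mm → contributes +29 160 000 mm⁴
Total I = 29 160 000 mm⁴.

I_base ≈ 2.916 × 10⁷ mm⁴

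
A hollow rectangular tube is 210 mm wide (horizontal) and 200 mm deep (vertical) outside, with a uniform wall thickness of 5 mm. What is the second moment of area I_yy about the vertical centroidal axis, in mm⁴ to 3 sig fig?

I_yy ≈ 2.77 × 10⁷ mm⁴

Split into non-overlapping primitives; take the origin at the lower-left of the bounding box.
Outer rectangle: 210 × 200, A = 42 000 mm², x = 105 mm, Ī = 154 350 000 mm⁴.
Inner void (subtracted): 200 × 190, A = 38 000 mm², x = 105 mm, Ī = 126 666 667 mm⁴.
By symmetry the centroid is at mid-width, x̄ = 105 mm.
All pieces are centred on the vertical centroidal axis, so I = ΣĪ (holes subtracted) = 27 683 333 mm⁴.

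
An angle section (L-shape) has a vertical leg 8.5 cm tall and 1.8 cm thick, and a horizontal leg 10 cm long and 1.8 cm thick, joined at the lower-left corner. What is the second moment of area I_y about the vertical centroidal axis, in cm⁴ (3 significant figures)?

I_y ≈ 275 cm⁴

Split into non-overlapping primitives; take the origin at the lower-left of the bounding box.
Vertical leg: 1.8 × 8.5, A = 15.3 cm², x = 0.9 cm, Ī = 4.131 cm⁴.
Horizontal leg (remainder): 8.2 × 1.8, A = 14.76 cm², x = 5.9 cm, Ī = 82.705 cm⁴.
Centroid: x̄ = ΣA·x / ΣA = 3.3551 cm.
Transfer each piece to the vertical centroidal axis using Ī + A·d² with d = x − 3.3551:
  vertical leg: d = -2.4551 cm → contributes +96.351 cm⁴
  horizontal leg (remainder): d = 2.5449 cm → contributes +178.3 cm⁴
Total I = 274.65 cm⁴.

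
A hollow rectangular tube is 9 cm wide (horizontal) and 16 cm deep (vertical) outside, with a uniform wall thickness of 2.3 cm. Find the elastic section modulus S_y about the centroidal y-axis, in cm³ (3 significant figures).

Decompose the section into non-overlapping parts with the origin at the bottom-left of its bounding rectangle.
Outer rectangle: 9 × 16, A = 144 cm², x = 4.5 cm, Ī = 972 cm⁴.
Inner void (subtracted): 4.4 × 11.4, A = 50.16 cm², x = 4.5 cm, Ī = 80.925 cm⁴.
By symmetry the centroid is at mid-width, x̄ = 4.5 cm.
All pieces are centred on the centroidal y-axis, so I = ΣĪ (holes subtracted) = 891.08 cm⁴.
Extreme fibre distance c = 4.5 cm; S = I/c = 198.02 cm³.

S_y ≈ 198 cm³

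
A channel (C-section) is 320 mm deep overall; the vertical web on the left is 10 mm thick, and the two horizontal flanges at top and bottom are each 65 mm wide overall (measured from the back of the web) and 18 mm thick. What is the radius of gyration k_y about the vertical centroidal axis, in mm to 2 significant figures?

k_y ≈ 19 mm

Treat the section as a set of non-overlapping primitives; coordinates are from the bounding-box lower-left.
Web: 10 × 320, A = 3 200 mm², x = 5 mm, Ī = 26 667 mm⁴.
Top flange (beyond web): 55 × 18, A = 990 mm², x = 37.5 mm, Ī = 249 563 mm⁴.
Bottom flange (beyond web): 55 × 18, A = 990 mm², x = 37.5 mm, Ī = 249 563 mm⁴.
Centroid: x̄ = ΣA·x / ΣA = 17.42 mm.
Transfer each piece to the vertical centroidal axis using Ī + A·d² with d = x − 17.42:
  web: d = -12.42 mm → contributes +520 508 mm⁴
  top flange (beyond web): d = 20.08 mm → contributes +648 626 mm⁴
  bottom flange (beyond web): d = 20.08 mm → contributes +648 626 mm⁴
Total I = 1 817 761 mm⁴.
Radius of gyration: k = √(I/A) = √(1 817 761 / 5 180) = 18.73 mm.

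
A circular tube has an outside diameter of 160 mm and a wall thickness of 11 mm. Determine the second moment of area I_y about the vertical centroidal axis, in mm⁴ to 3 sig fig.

Split into non-overlapping primitives; take the origin at the lower-left of the bounding box.
Outer circle: ⌀160, A = 20 106 mm², x = 80 mm, Ī = 32 169 909 mm⁴.
Bore (subtracted): ⌀138, A = 14 957 mm², x = 80 mm, Ī = 17 802 715 mm⁴.
By symmetry the centroid is at mid-width, x̄ = 80 mm.
All pieces are centred on the vertical centroidal axis, so I = ΣĪ (holes subtracted) = 14 367 194 mm⁴.

I_y ≈ 1.44 × 10⁷ mm⁴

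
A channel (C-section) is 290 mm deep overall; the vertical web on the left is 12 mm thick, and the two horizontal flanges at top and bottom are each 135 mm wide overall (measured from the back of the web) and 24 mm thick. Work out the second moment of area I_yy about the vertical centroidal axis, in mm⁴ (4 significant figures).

I_yy ≈ 1.746 × 10⁷ mm⁴

Treat the section as a set of non-overlapping primitives; coordinates are from the bounding-box lower-left.
Web: 12 × 290, A = 3 480 mm², x = 6 mm, Ī = 41 760 mm⁴.
Top flange (beyond web): 123 × 24, A = 2 952 mm², x = 73.5 mm, Ī = 3 721 734 mm⁴.
Bottom flange (beyond web): 123 × 24, A = 2 952 mm², x = 73.5 mm, Ī = 3 721 734 mm⁴.
Centroid: x̄ = ΣA·x / ΣA = 48.468 mm.
Transfer each piece to the vertical centroidal axis using Ī + A·d² with d = x − 48.468:
  web: d = -42.468 mm → contributes +6 318 057 mm⁴
  top flange (beyond web): d = 25.032 mm → contributes +5 571 456 mm⁴
  bottom flange (beyond web): d = 25.032 mm → contributes +5 571 456 mm⁴
Total I = 17 460 968 mm⁴.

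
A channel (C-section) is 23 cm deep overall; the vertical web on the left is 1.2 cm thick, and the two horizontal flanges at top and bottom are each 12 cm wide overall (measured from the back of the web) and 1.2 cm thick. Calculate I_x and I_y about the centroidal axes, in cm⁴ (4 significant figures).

I_x ≈ 4299 cm⁴, I_y ≈ 736.5 cm⁴

Split into non-overlapping primitives; take the origin at the lower-left of the bounding box.
Web: 1.2 × 23, A = 27.6 cm², y = 11.5 cm, Ī = 1216.7 cm⁴.
Top flange (beyond web): 10.8 × 1.2, A = 12.96 cm², y = 22.4 cm, Ī = 1.5552 cm⁴.
Bottom flange (beyond web): 10.8 × 1.2, A = 12.96 cm², y = 0.6 cm, Ī = 1.5552 cm⁴.
By symmetry the centroid is at mid-height, ȳ = 11.5 cm.
Transfer each piece to the centroidal x-axis using Ī + A·d² with d = y − 11.5:
  web: d = 0 cm → contributes +1216.7 cm⁴
  top flange (beyond web): d = 10.9 cm → contributes +1541.33 cm⁴
  bottom flange (beyond web): d = -10.9 cm → contributes +1541.33 cm⁴
Total I = 4299.37 cm⁴.
For the y-axis: x̄ = 3.50583 cm.
Repeating about the centroidal y-axis gives I_y = 736.46 cm⁴.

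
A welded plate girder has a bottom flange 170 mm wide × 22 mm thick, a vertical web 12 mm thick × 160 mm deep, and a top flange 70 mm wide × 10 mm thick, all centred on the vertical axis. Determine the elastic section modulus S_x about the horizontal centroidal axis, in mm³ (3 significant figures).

Decompose the section into non-overlapping parts with the origin at the bottom-left of its bounding rectangle.
Bottom plate: 170 × 22, A = 3 740 mm², y = 11 mm, Ī = 150 847 mm⁴.
Web plate: 12 × 160, A = 1 920 mm², y = 102 mm, Ī = 4 096 000 mm⁴.
Top plate: 70 × 10, A = 700 mm², y = 187 mm, Ī = 5833.3 mm⁴.
Centroid: ȳ = ΣA·y / ΣA = 57.843 mm.
Transfer each piece to the horizontal centroidal axis using Ī + A·d² with d = y − 57.843:
  bottom plate: d = -46.843 mm → contributes +8 357 322 mm⁴
  web plate: d = 44.157 mm → contributes +7 839 734 mm⁴
  top plate: d = 129.16 mm → contributes +11 682 947 mm⁴
Total I = 27 880 003 mm⁴.
Extreme fibre distance c = 134.16 mm; S = I/c = 207 816 mm³.

S_x ≈ 2.08 × 10⁵ mm³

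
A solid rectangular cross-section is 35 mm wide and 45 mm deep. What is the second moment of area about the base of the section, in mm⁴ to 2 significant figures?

I_base ≈ 1.1 × 10⁶ mm⁴

The section: 35 × 45, A = 1 575 mm², y = 22.5 mm, Ī = 265 781 mm⁴.
Transfer it to the base of the section using Ī + A·d² with d = y − 0:
  the section: d = 22.5 mm → contributes +1 063 125 mm⁴
Total I = 1 063 125 mm⁴.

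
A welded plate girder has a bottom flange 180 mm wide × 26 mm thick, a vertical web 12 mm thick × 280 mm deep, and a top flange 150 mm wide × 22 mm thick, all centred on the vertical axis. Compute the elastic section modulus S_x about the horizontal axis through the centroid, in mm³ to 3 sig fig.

S_x ≈ 1.12 × 10⁶ mm³

Split into non-overlapping primitives; take the origin at the lower-left of the bounding box.
Bottom plate: 180 × 26, A = 4 680 mm², y = 13 mm, Ī = 263 640 mm⁴.
Web plate: 12 × 280, A = 3 360 mm², y = 166 mm, Ī = 21 952 000 mm⁴.
Top plate: 150 × 22, A = 3 300 mm², y = 317 mm, Ī = 133 100 mm⁴.
Centroid: ȳ = ΣA·y / ΣA = 146.8 mm.
Transfer each piece to the horizontal axis through the centroid using Ī + A·d² with d = y − 146.8:
  bottom plate: d = -133.8 mm → contributes +84 045 734 mm⁴
  web plate: d = 19.201 mm → contributes +23 190 767 mm⁴
  top plate: d = 170.2 mm → contributes +95 728 821 mm⁴
Total I = 202 965 322 mm⁴.
Extreme fibre distance c = 181.2 mm; S = I/c = 1 120 111 mm³.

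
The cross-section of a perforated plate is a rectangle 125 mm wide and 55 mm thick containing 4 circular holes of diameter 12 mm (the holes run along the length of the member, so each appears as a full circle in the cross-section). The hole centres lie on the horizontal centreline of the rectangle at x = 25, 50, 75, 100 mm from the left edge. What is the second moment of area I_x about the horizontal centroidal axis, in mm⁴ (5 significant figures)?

Split into non-overlapping primitives; take the origin at the lower-left of the bounding box.
Plate: 125 × 55, A = 6 875 mm², y = 27.5 mm, Ī = 1 733 073 mm⁴.
Hole 1 (subtracted): ⌀12, A = 113.0973 mm², y = 27.5 mm, Ī = 1017.876 mm⁴.
Hole 2 (subtracted): ⌀12, A = 113.0973 mm², y = 27.5 mm, Ī = 1017.876 mm⁴.
Hole 3 (subtracted): ⌀12, A = 113.0973 mm², y = 27.5 mm, Ī = 1017.876 mm⁴.
Hole 4 (subtracted): ⌀12, A = 113.0973 mm², y = 27.5 mm, Ī = 1017.876 mm⁴.
By symmetry the centroid is at mid-height, ȳ = 27.5 mm.
All pieces are centred on the horizontal centroidal axis, so I = ΣĪ (holes subtracted) = 1 729 001 mm⁴.

I_x ≈ 1.7290 × 10⁶ mm⁴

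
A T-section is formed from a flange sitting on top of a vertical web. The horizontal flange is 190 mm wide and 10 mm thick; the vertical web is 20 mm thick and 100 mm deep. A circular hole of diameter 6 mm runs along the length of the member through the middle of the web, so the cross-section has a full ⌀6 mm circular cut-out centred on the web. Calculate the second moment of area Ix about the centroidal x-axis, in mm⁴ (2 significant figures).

Ix ≈ 4.6 × 10⁶ mm⁴

Split into non-overlapping primitives; take the origin at the lower-left of the bounding box.
Flange: 190 × 10, A = 1 900 mm², y = 105 mm, Ī = 15 833 mm⁴.
Web: 20 × 100, A = 2 000 mm², y = 50 mm, Ī = 1 666 667 mm⁴.
Hole (subtracted): ⌀6, A = 28.27 mm², y = 50 mm, Ī = 63.62 mm⁴.
Centroid: ȳ = ΣA·y / ΣA = 76.99 mm.
Transfer each piece to the centroidal x-axis using Ī + A·d² with d = y − 76.99:
  flange: d = 28.01 mm → contributes +1 506 439 mm⁴
  web: d = -26.99 mm → contributes +3 123 646 mm⁴
  hole: d = -26.99 mm → contributes −20 661 mm⁴
Total I = 4 609 424 mm⁴.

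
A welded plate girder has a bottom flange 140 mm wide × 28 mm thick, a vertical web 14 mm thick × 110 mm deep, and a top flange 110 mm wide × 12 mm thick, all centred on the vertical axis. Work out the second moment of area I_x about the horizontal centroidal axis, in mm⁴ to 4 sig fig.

I_x ≈ 2.008 × 10⁷ mm⁴

Decompose the section into non-overlapping parts with the origin at the bottom-left of its bounding rectangle.
Bottom plate: 140 × 28, A = 3 920 mm², y = 14 mm, Ī = 256 107 mm⁴.
Web plate: 14 × 110, A = 1 540 mm², y = 83 mm, Ī = 1 552 833 mm⁴.
Top plate: 110 × 12, A = 1 320 mm², y = 144 mm, Ī = 15 840 mm⁴.
Centroid: ȳ = ΣA·y / ΣA = 54.9823 mm.
Transfer each piece to the horizontal centroidal axis using Ī + A·d² with d = y − 54.9823:
  bottom plate: d = -40.9823 mm → contributes +6 839 939 mm⁴
  web plate: d = 28.0177 mm → contributes +2 761 720 mm⁴
  top plate: d = 89.0177 mm → contributes +10 475 719 mm⁴
Total I = 20 077 378 mm⁴.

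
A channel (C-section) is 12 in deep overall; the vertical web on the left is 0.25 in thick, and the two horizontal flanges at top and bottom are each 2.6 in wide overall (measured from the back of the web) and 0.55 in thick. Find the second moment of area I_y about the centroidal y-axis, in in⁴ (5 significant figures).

Break the section into simple shapes (no overlaps), measuring from the bottom-left corner of the bounding box.
Web: 0.25 × 12, A = 3 in², x = 0.125 in, Ī = 0.015625 in⁴.
Top flange (beyond web): 2.35 × 0.55, A = 1.2925 in², x = 1.425 in, Ī = 0.5948193 in⁴.
Bottom flange (beyond web): 2.35 × 0.55, A = 1.2925 in², x = 1.425 in, Ī = 0.5948193 in⁴.
Centroid: x̄ = ΣA·x / ΣA = 0.726701 in.
Transfer each piece to the centroidal y-axis using Ī + A·d² with d = x − 0.726701:
  web: d = -0.601701 in → contributes +1.101757 in⁴
  top flange (beyond web): d = 0.698299 in → contributes +1.22507 in⁴
  bottom flange (beyond web): d = 0.698299 in → contributes +1.22507 in⁴
Total I = 3.551897 in⁴.

I_y ≈ 3.5519 in⁴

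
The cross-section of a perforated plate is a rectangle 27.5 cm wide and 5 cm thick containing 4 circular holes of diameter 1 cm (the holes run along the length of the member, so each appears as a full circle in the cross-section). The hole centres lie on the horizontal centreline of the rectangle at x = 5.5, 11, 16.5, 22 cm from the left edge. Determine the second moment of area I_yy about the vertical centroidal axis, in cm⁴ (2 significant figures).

I_yy ≈ 8500 cm⁴

Split into non-overlapping primitives; take the origin at the lower-left of the bounding box.
Plate: 27.5 × 5, A = 137.5 cm², x = 13.75 cm, Ī = 8 665 cm⁴.
Hole 1 (subtracted): ⌀1, A = 0.7854 cm², x = 5.5 cm, Ī = 0.04909 cm⁴.
Hole 2 (subtracted): ⌀1, A = 0.7854 cm², x = 11 cm, Ī = 0.04909 cm⁴.
Hole 3 (subtracted): ⌀1, A = 0.7854 cm², x = 16.5 cm, Ī = 0.04909 cm⁴.
Hole 4 (subtracted): ⌀1, A = 0.7854 cm², x = 22 cm, Ī = 0.04909 cm⁴.
By symmetry the centroid is at mid-width, x̄ = 13.75 cm.
Transfer each piece to the vertical centroidal axis using Ī + A·d² with d = x − 13.75:
  plate: d = 0 cm → contributes +8 665 cm⁴
  hole 1: d = -8.25 cm → contributes −53.51 cm⁴
  hole 2: d = -2.75 cm → contributes −5.989 cm⁴
  hole 3: d = 2.75 cm → contributes −5.989 cm⁴
  hole 4: d = 8.25 cm → contributes −53.51 cm⁴
Total I = 8 546 cm⁴.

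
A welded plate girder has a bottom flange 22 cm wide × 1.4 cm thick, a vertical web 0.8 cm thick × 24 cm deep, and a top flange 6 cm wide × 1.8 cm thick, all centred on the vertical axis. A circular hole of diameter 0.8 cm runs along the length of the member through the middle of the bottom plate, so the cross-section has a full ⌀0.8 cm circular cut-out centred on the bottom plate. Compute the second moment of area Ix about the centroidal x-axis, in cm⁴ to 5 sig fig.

Split into non-overlapping primitives; take the origin at the lower-left of the bounding box.
Bottom plate: 22 × 1.4, A = 30.8 cm², y = 0.7 cm, Ī = 5.030667 cm⁴.
Web plate: 0.8 × 24, A = 19.2 cm², y = 13.4 cm, Ī = 921.6 cm⁴.
Top plate: 6 × 1.8, A = 10.8 cm², y = 26.3 cm, Ī = 2.916 cm⁴.
Hole (subtracted): ⌀0.8, A = 0.5026548 cm², y = 0.7 cm, Ī = 0.02010619 cm⁴.
Centroid: ȳ = ΣA·y / ΣA = 9.329236 cm.
Transfer each piece to the centroidal x-axis using Ī + A·d² with d = y − 9.329236:
  bottom plate: d = -8.629236 cm → contributes +2298.513 cm⁴
  web plate: d = 4.070764 cm → contributes +1239.766 cm⁴
  top plate: d = 16.97076 cm → contributes +3113.39 cm⁴
  hole: d = -8.629236 cm → contributes −37.44965 cm⁴
Total I = 6614.219 cm⁴.

Ix ≈ 6614.2 cm⁴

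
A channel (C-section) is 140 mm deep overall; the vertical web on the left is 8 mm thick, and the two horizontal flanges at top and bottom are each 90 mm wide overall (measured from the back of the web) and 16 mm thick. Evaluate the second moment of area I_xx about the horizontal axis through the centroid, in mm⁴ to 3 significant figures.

Treat the section as a set of non-overlapping primitives; coordinates are from the bounding-box lower-left.
Web: 8 × 140, A = 1 120 mm², y = 70 mm, Ī = 1 829 333 mm⁴.
Top flange (beyond web): 82 × 16, A = 1 312 mm², y = 132 mm, Ī = 27 989 mm⁴.
Bottom flange (beyond web): 82 × 16, A = 1 312 mm², y = 8 mm, Ī = 27 989 mm⁴.
By symmetry the centroid is at mid-height, ȳ = 70 mm.
Transfer each piece to the horizontal axis through the centroid using Ī + A·d² with d = y − 70:
  web: d = 0 mm → contributes +1 829 333 mm⁴
  top flange (beyond web): d = 62 mm → contributes +5 071 317 mm⁴
  bottom flange (beyond web): d = -62 mm → contributes +5 071 317 mm⁴
Total I = 11 971 968 mm⁴.

I_xx ≈ 1.20 × 10⁷ mm⁴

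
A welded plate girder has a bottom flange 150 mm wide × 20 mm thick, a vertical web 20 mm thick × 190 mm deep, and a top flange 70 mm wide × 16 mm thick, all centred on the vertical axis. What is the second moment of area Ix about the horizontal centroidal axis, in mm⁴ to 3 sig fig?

Ix ≈ 5.15 × 10⁷ mm⁴

Decompose the section into non-overlapping parts with the origin at the bottom-left of its bounding rectangle.
Bottom plate: 150 × 20, A = 3 000 mm², y = 10 mm, Ī = 100 000 mm⁴.
Web plate: 20 × 190, A = 3 800 mm², y = 115 mm, Ī = 11 431 667 mm⁴.
Top plate: 70 × 16, A = 1 120 mm², y = 218 mm, Ī = 23 893 mm⁴.
Centroid: ȳ = ΣA·y / ΣA = 89.793 mm.
Transfer each piece to the horizontal centroidal axis using Ī + A·d² with d = y − 89.793:
  bottom plate: d = -79.793 mm → contributes +19 200 735 mm⁴
  web plate: d = 25.207 mm → contributes +13 846 173 mm⁴
  top plate: d = 128.21 mm → contributes +18 433 393 mm⁴
Total I = 51 480 300 mm⁴.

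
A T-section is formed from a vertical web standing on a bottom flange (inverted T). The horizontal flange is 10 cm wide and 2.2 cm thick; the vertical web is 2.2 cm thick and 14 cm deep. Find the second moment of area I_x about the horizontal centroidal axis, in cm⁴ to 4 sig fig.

Split into non-overlapping primitives; take the origin at the lower-left of the bounding box.
Flange: 10 × 2.2, A = 22 cm², y = 1.1 cm, Ī = 8.87333 cm⁴.
Web: 2.2 × 14, A = 30.8 cm², y = 9.2 cm, Ī = 503.067 cm⁴.
Centroid: ȳ = ΣA·y / ΣA = 5.825 cm.
Transfer each piece to the horizontal centroidal axis using Ī + A·d² with d = y − 5.825:
  flange: d = -4.725 cm → contributes +500.037 cm⁴
  web: d = 3.375 cm → contributes +853.898 cm⁴
Total I = 1353.94 cm⁴.

I_x ≈ 1354 cm⁴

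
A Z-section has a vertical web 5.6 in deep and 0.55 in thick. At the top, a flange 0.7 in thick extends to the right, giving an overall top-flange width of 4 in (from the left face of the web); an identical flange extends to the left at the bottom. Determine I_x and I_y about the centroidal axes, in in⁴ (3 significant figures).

Treat the section as a set of non-overlapping primitives; coordinates are from the bounding-box lower-left.
Web: 0.55 × 5.6, A = 3.08 in², y = 2.8 in, Ī = 8.0491 in⁴.
Top flange (beyond web): 3.45 × 0.7, A = 2.415 in², y = 5.25 in, Ī = 0.098613 in⁴.
Bottom flange (beyond web): 3.45 × 0.7, A = 2.415 in², y = 0.35 in, Ī = 0.098613 in⁴.
Centroid: ȳ = ΣA·y / ΣA = 2.8 in.
Transfer each piece to the centroidal x-axis using Ī + A·d² with d = y − 2.8:
  web: d = 0 in → contributes +8.0491 in⁴
  top flange (beyond web): d = 2.45 in → contributes +14.595 in⁴
  bottom flange (beyond web): d = -2.45 in → contributes +14.595 in⁴
Total I = 37.238 in⁴.
For the y-axis: x̄ = 3.725 in.
Repeating about the centroidal y-axis gives I_y = 24.188 in⁴.

I_x ≈ 37.2 in⁴, I_y ≈ 24.2 in⁴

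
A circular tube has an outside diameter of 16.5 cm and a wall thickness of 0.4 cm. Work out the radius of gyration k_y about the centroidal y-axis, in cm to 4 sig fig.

k_y ≈ 5.694 cm

Decompose the section into non-overlapping parts with the origin at the bottom-left of its bounding rectangle.
Outer circle: ⌀16.5, A = 213.825 cm², x = 8.25 cm, Ī = 3638.36 cm⁴.
Bore (subtracted): ⌀15.7, A = 193.593 cm², x = 8.25 cm, Ī = 2982.42 cm⁴.
By symmetry the centroid is at mid-width, x̄ = 8.25 cm.
All pieces are centred on the centroidal y-axis, so I = ΣĪ (holes subtracted) = 655.942 cm⁴.
Radius of gyration: k = √(I/A) = √(655.942 / 20.2319) = 5.69397 cm.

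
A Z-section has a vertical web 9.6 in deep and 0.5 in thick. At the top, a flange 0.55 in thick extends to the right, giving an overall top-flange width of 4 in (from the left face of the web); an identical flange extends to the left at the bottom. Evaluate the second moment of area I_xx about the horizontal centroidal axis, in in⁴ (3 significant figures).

I_xx ≈ 116 in⁴

Decompose the section into non-overlapping parts with the origin at the bottom-left of its bounding rectangle.
Web: 0.5 × 9.6, A = 4.8 in², y = 4.8 in, Ī = 36.864 in⁴.
Top flange (beyond web): 3.5 × 0.55, A = 1.925 in², y = 9.325 in, Ī = 0.048526 in⁴.
Bottom flange (beyond web): 3.5 × 0.55, A = 1.925 in², y = 0.275 in, Ī = 0.048526 in⁴.
Centroid: ȳ = ΣA·y / ΣA = 4.8 in.
Transfer each piece to the horizontal centroidal axis using Ī + A·d² with d = y − 4.8:
  web: d = 0 in → contributes +36.864 in⁴
  top flange (beyond web): d = 4.525 in → contributes +39.464 in⁴
  bottom flange (beyond web): d = -4.525 in → contributes +39.464 in⁴
Total I = 115.79 in⁴.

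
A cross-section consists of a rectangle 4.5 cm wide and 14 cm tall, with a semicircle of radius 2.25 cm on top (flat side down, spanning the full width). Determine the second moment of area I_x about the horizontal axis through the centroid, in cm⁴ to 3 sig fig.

Decompose the section into non-overlapping parts with the origin at the bottom-left of its bounding rectangle.
Rectangular body: 4.5 × 14, A = 63 cm², y = 7 cm, Ī = 1 029 cm⁴.
Semicircular cap: semicircle r = 2.25, A = 7.9522 cm², y = 14.955 cm, Ī = 2.813 cm⁴.
Centroid: ȳ = ΣA·y / ΣA = 7.8916 cm.
Transfer each piece to the horizontal axis through the centroid using Ī + A·d² with d = y − 7.8916:
  rectangular body: d = -0.89157 cm → contributes +1079.1 cm⁴
  semicircular cap: d = 7.0634 cm → contributes +399.55 cm⁴
Total I = 1478.6 cm⁴.

I_x ≈ 1480 cm⁴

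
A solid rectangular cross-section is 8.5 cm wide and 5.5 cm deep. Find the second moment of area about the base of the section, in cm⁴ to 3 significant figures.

The section: 8.5 × 5.5, A = 46.75 cm², y = 2.75 cm, Ī = 117.85 cm⁴.
Transfer it to a horizontal axis along the bottom face using Ī + A·d² with d = y − 0:
  the section: d = 2.75 cm → contributes +471.4 cm⁴
Total I = 471.4 cm⁴.

I_base ≈ 471 cm⁴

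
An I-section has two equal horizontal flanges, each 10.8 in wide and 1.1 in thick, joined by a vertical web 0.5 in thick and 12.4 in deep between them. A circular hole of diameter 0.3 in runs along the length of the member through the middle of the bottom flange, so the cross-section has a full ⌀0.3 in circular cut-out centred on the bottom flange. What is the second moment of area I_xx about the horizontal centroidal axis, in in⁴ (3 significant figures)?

I_xx ≈ 1160 in⁴

Treat the section as a set of non-overlapping primitives; coordinates are from the bounding-box lower-left.
Bottom flange: 10.8 × 1.1, A = 11.88 in², y = 0.55 in, Ī = 1.1979 in⁴.
Web: 0.5 × 12.4, A = 6.2 in², y = 7.3 in, Ī = 79.443 in⁴.
Top flange: 10.8 × 1.1, A = 11.88 in², y = 14.05 in, Ī = 1.1979 in⁴.
Hole (subtracted): ⌀0.3, A = 0.070686 in², y = 0.55 in, Ī = 0.00039761 in⁴.
Centroid: ȳ = ΣA·y / ΣA = 7.316 in.
Transfer each piece to the horizontal centroidal axis using Ī + A·d² with d = y − 7.316:
  bottom flange: d = -6.766 in → contributes +545.04 in⁴
  web: d = -0.015963 in → contributes +79.444 in⁴
  top flange: d = 6.734 in → contributes +539.92 in⁴
  hole: d = -6.766 in → contributes −3.2363 in⁴
Total I = 1161.2 in⁴.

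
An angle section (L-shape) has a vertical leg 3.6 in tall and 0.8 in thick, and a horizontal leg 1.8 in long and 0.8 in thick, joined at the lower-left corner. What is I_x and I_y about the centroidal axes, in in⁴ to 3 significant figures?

Split into non-overlapping primitives; take the origin at the lower-left of the bounding box.
Vertical leg: 0.8 × 3.6, A = 2.88 in², y = 1.8 in, Ī = 3.1104 in⁴.
Horizontal leg (remainder): 1 × 0.8, A = 0.8 in², y = 0.4 in, Ī = 0.042667 in⁴.
Centroid: ȳ = ΣA·y / ΣA = 1.4957 in.
Transfer each piece to the centroidal x-axis using Ī + A·d² with d = y − 1.4957:
  vertical leg: d = 0.30435 in → contributes +3.3772 in⁴
  horizontal leg (remainder): d = -1.0957 in → contributes +1.003 in⁴
Total I = 4.3802 in⁴.
For the y-axis: x̄ = 0.59565 in.
Repeating about the centroidal y-axis gives I_y = 0.7274 in⁴.

I_x ≈ 4.38 in⁴, I_y ≈ 0.727 in⁴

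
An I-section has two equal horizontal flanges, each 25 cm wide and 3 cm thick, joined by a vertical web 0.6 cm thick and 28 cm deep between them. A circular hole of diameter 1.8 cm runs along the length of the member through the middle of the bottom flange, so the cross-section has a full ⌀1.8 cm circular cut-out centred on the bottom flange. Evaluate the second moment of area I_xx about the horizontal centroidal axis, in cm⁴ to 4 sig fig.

Break the section into simple shapes (no overlaps), measuring from the bottom-left corner of the bounding box.
Bottom flange: 25 × 3, A = 75 cm², y = 1.5 cm, Ī = 56.25 cm⁴.
Web: 0.6 × 28, A = 16.8 cm², y = 17 cm, Ī = 1097.6 cm⁴.
Top flange: 25 × 3, A = 75 cm², y = 32.5 cm, Ī = 56.25 cm⁴.
Hole (subtracted): ⌀1.8, A = 2.54469 cm², y = 1.5 cm, Ī = 0.5153 cm⁴.
Centroid: ȳ = ΣA·y / ΣA = 17.2401 cm.
Transfer each piece to the horizontal centroidal axis using Ī + A·d² with d = y − 17.2401:
  bottom flange: d = -15.7401 cm → contributes +18637.6 cm⁴
  web: d = -0.24013 cm → contributes +1098.57 cm⁴
  top flange: d = 15.2599 cm → contributes +17 521 cm⁴
  hole: d = -15.7401 cm → contributes −630.967 cm⁴
Total I = 36626.3 cm⁴.

I_xx ≈ 3.663 × 10⁴ cm⁴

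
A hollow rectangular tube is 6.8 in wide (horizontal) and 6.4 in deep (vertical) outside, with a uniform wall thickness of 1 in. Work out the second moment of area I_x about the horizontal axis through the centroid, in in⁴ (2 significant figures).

I_x ≈ 110 in⁴

Treat the section as a set of non-overlapping primitives; coordinates are from the bounding-box lower-left.
Outer rectangle: 6.8 × 6.4, A = 43.52 in², y = 3.2 in, Ī = 148.5 in⁴.
Inner void (subtracted): 4.8 × 4.4, A = 21.12 in², y = 3.2 in, Ī = 34.07 in⁴.
By symmetry the centroid is at mid-height, ȳ = 3.2 in.
All pieces are centred on the horizontal axis through the centroid, so I = ΣĪ (holes subtracted) = 114.5 in⁴.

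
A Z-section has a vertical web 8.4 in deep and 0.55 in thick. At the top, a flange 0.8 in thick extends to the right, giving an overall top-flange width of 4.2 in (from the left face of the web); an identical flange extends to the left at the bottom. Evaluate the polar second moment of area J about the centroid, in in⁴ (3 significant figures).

J ≈ 144 in⁴

Decompose the section into non-overlapping parts with the origin at the bottom-left of its bounding rectangle.
Web: 0.55 × 8.4, A = 4.62 in², y = 4.2 in, Ī = 27.166 in⁴.
Top flange (beyond web): 3.65 × 0.8, A = 2.92 in², y = 8 in, Ī = 0.15573 in⁴.
Bottom flange (beyond web): 3.65 × 0.8, A = 2.92 in², y = 0.4 in, Ī = 0.15573 in⁴.
Centroid: ȳ = ΣA·y / ΣA = 4.2 in.
Transfer each piece to the centroidal x-axis using Ī + A·d² with d = y − 4.2:
  web: d = 0 in → contributes +27.166 in⁴
  top flange (beyond web): d = 3.8 in → contributes +42.321 in⁴
  bottom flange (beyond web): d = -3.8 in → contributes +42.321 in⁴
Total I = 111.81 in⁴.
For the y-axis: x̄ = 3.925 in.
Repeating about the centroidal y-axis gives I_y = 32.354 in⁴.
Polar second moment: J = I_x + I_y = 144.16 in⁴.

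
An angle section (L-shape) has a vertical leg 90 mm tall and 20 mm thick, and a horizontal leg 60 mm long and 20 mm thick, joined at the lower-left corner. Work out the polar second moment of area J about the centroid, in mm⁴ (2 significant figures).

Treat the section as a set of non-overlapping primitives; coordinates are from the bounding-box lower-left.
Vertical leg: 20 × 90, A = 1 800 mm², y = 45 mm, Ī = 1 215 000 mm⁴.
Horizontal leg (remainder): 40 × 20, A = 800 mm², y = 10 mm, Ī = 26 667 mm⁴.
Centroid: ȳ = ΣA·y / ΣA = 34.23 mm.
Transfer each piece to the centroidal x-axis using Ī + A·d² with d = y − 34.23:
  vertical leg: d = 10.77 mm → contributes +1 423 757 mm⁴
  horizontal leg (remainder): d = -24.23 mm → contributes +496 371 mm⁴
Total I = 1 920 128 mm⁴.
For the y-axis: x̄ = 19.23 mm.
Repeating about the centroidal y-axis gives I_y = 665 128 mm⁴.
Polar second moment: J = I_x + I_y = 2 585 256 mm⁴.

J ≈ 2.6 × 10⁶ mm⁴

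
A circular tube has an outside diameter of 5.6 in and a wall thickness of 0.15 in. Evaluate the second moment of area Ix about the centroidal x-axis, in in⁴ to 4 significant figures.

Decompose the section into non-overlapping parts with the origin at the bottom-left of its bounding rectangle.
Outer circle: ⌀5.6, A = 24.6301 in², y = 2.8 in, Ī = 48.275 in⁴.
Bore (subtracted): ⌀5.3, A = 22.0618 in², y = 2.8 in, Ī = 38.7323 in⁴.
By symmetry the centroid is at mid-height, ȳ = 2.8 in.
All pieces are centred on the centroidal x-axis, so I = ΣĪ (holes subtracted) = 9.54266 in⁴.

Ix ≈ 9.543 in⁴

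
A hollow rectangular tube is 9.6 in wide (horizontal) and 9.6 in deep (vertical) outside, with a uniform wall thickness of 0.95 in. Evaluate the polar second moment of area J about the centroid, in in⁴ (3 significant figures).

J ≈ 830 in⁴

Decompose the section into non-overlapping parts with the origin at the bottom-left of its bounding rectangle.
Outer rectangle: 9.6 × 9.6, A = 92.16 in², y = 4.8 in, Ī = 707.79 in⁴.
Inner void (subtracted): 7.7 × 7.7, A = 59.29 in², y = 4.8 in, Ī = 292.94 in⁴.
By symmetry the centroid is at mid-height, ȳ = 4.8 in.
All pieces are centred on the centroidal x-axis, so I = ΣĪ (holes subtracted) = 414.85 in⁴.
Repeating about the centroidal y-axis gives I_y = 414.85 in⁴.
Polar second moment: J = I_x + I_y = 829.69 in⁴.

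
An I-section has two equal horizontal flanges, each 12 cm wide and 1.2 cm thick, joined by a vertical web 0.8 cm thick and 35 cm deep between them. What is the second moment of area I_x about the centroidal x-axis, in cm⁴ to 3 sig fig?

I_x ≈ 1.23 × 10⁴ cm⁴

Decompose the section into non-overlapping parts with the origin at the bottom-left of its bounding rectangle.
Bottom flange: 12 × 1.2, A = 14.4 cm², y = 0.6 cm, Ī = 1.728 cm⁴.
Web: 0.8 × 35, A = 28 cm², y = 18.7 cm, Ī = 2858.3 cm⁴.
Top flange: 12 × 1.2, A = 14.4 cm², y = 36.8 cm, Ī = 1.728 cm⁴.
By symmetry the centroid is at mid-height, ȳ = 18.7 cm.
Transfer each piece to the centroidal x-axis using Ī + A·d² with d = y − 18.7:
  bottom flange: d = -18.1 cm → contributes +4719.3 cm⁴
  web: d = 0 cm → contributes +2858.3 cm⁴
  top flange: d = 18.1 cm → contributes +4719.3 cm⁴
Total I = 12 297 cm⁴.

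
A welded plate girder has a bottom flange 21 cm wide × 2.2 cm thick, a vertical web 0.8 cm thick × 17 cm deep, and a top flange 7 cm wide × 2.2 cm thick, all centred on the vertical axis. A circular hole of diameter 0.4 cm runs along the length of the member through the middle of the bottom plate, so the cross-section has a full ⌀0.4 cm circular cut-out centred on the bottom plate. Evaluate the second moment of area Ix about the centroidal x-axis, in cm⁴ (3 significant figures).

Ix ≈ 4860 cm⁴

Break the section into simple shapes (no overlaps), measuring from the bottom-left corner of the bounding box.
Bottom plate: 21 × 2.2, A = 46.2 cm², y = 1.1 cm, Ī = 18.634 cm⁴.
Web plate: 0.8 × 17, A = 13.6 cm², y = 10.7 cm, Ī = 327.53 cm⁴.
Top plate: 7 × 2.2, A = 15.4 cm², y = 20.3 cm, Ī = 6.2113 cm⁴.
Hole (subtracted): ⌀0.4, A = 0.12566 cm², y = 1.1 cm, Ī = 0.0012566 cm⁴.
Centroid: ȳ = ΣA·y / ΣA = 6.7776 cm.
Transfer each piece to the centroidal x-axis using Ī + A·d² with d = y − 6.7776:
  bottom plate: d = -5.6776 cm → contributes +1507.9 cm⁴
  web plate: d = 3.9224 cm → contributes +536.78 cm⁴
  top plate: d = 13.522 cm → contributes +2822.2 cm⁴
  hole: d = -5.6776 cm → contributes −4.052 cm⁴
Total I = 4862.8 cm⁴.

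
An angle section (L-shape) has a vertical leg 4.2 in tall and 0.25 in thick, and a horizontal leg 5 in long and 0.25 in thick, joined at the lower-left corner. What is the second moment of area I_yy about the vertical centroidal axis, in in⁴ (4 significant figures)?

Break the section into simple shapes (no overlaps), measuring from the bottom-left corner of the bounding box.
Vertical leg: 0.25 × 4.2, A = 1.05 in², x = 0.125 in, Ī = 0.00546875 in⁴.
Horizontal leg (remainder): 4.75 × 0.25, A = 1.1875 in², x = 2.625 in, Ī = 2.23275 in⁴.
Centroid: x̄ = ΣA·x / ΣA = 1.45182 in.
Transfer each piece to the vertical centroidal axis using Ī + A·d² with d = x − 1.45182:
  vertical leg: d = -1.32682 in → contributes +1.85393 in⁴
  horizontal leg (remainder): d = 1.17318 in → contributes +3.86718 in⁴
Total I = 5.72111 in⁴.

I_yy ≈ 5.721 in⁴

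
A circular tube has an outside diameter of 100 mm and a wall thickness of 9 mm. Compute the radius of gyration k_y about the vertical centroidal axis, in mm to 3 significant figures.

k_y ≈ 32.3 mm

Decompose the section into non-overlapping parts with the origin at the bottom-left of its bounding rectangle.
Outer circle: ⌀100, A = 7 854 mm², x = 50 mm, Ī = 4 908 739 mm⁴.
Bore (subtracted): ⌀82, A = 5 281 mm², x = 50 mm, Ī = 2 219 347 mm⁴.
By symmetry the centroid is at mid-width, x̄ = 50 mm.
All pieces are centred on the vertical centroidal axis, so I = ΣĪ (holes subtracted) = 2 689 391 mm⁴.
Radius of gyration: k = √(I/A) = √(2 689 391 / 2 573) = 32.33 mm.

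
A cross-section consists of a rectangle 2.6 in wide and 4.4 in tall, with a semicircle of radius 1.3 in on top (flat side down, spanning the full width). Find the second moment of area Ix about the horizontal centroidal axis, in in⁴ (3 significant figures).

Ix ≈ 35.1 in⁴

Split into non-overlapping primitives; take the origin at the lower-left of the bounding box.
Rectangular body: 2.6 × 4.4, A = 11.44 in², y = 2.2 in, Ī = 18.457 in⁴.
Semicircular cap: semicircle r = 1.3, A = 2.6546 in², y = 4.9517 in, Ī = 0.31348 in⁴.
Centroid: ȳ = ΣA·y / ΣA = 2.7183 in.
Transfer each piece to the horizontal centroidal axis using Ī + A·d² with d = y − 2.7183:
  rectangular body: d = -0.51827 in → contributes +21.529 in⁴
  semicircular cap: d = 2.2335 in → contributes +13.556 in⁴
Total I = 35.085 in⁴.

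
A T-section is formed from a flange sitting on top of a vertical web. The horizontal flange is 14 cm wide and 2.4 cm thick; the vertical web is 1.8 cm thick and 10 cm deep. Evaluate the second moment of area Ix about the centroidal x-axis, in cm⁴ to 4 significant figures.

Treat the section as a set of non-overlapping primitives; coordinates are from the bounding-box lower-left.
Flange: 14 × 2.4, A = 33.6 cm², y = 11.2 cm, Ī = 16.128 cm⁴.
Web: 1.8 × 10, A = 18 cm², y = 5 cm, Ī = 150 cm⁴.
Centroid: ȳ = ΣA·y / ΣA = 9.03721 cm.
Transfer each piece to the centroidal x-axis using Ī + A·d² with d = y − 9.03721:
  flange: d = 2.16279 cm → contributes +173.297 cm⁴
  web: d = -4.03721 cm → contributes +443.383 cm⁴
Total I = 616.681 cm⁴.

Ix ≈ 616.7 cm⁴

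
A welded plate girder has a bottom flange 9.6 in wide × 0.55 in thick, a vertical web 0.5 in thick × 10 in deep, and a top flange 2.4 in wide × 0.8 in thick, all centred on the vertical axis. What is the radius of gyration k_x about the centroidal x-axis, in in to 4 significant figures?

Split into non-overlapping primitives; take the origin at the lower-left of the bounding box.
Bottom plate: 9.6 × 0.55, A = 5.28 in², y = 0.275 in, Ī = 0.1331 in⁴.
Web plate: 0.5 × 10, A = 5 in², y = 5.55 in, Ī = 41.6667 in⁴.
Top plate: 2.4 × 0.8, A = 1.92 in², y = 10.95 in, Ī = 0.1024 in⁴.
Centroid: ȳ = ΣA·y / ΣA = 4.11689 in.
Transfer each piece to the centroidal x-axis using Ī + A·d² with d = y − 4.11689:
  bottom plate: d = -3.84189 in → contributes +78.0663 in⁴
  web plate: d = 1.43311 in → contributes +51.9358 in⁴
  top plate: d = 6.83311 in → contributes +89.75 in⁴
Total I = 219.752 in⁴.
Radius of gyration: k = √(I/A) = √(219.752 / 12.2) = 4.24411 in.

k_x ≈ 4.244 in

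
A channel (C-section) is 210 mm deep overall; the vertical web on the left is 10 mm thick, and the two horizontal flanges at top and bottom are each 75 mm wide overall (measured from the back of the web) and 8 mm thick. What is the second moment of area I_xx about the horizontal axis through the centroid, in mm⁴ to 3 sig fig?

I_xx ≈ 1.83 × 10⁷ mm⁴

Decompose the section into non-overlapping parts with the origin at the bottom-left of its bounding rectangle.
Web: 10 × 210, A = 2 100 mm², y = 105 mm, Ī = 7 717 500 mm⁴.
Top flange (beyond web): 65 × 8, A = 520 mm², y = 206 mm, Ī = 2773.3 mm⁴.
Bottom flange (beyond web): 65 × 8, A = 520 mm², y = 4 mm, Ī = 2773.3 mm⁴.
By symmetry the centroid is at mid-height, ȳ = 105 mm.
Transfer each piece to the horizontal axis through the centroid using Ī + A·d² with d = y − 105:
  web: d = 0 mm → contributes +7 717 500 mm⁴
  top flange (beyond web): d = 101 mm → contributes +5 307 293 mm⁴
  bottom flange (beyond web): d = -101 mm → contributes +5 307 293 mm⁴
Total I = 18 332 087 mm⁴.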